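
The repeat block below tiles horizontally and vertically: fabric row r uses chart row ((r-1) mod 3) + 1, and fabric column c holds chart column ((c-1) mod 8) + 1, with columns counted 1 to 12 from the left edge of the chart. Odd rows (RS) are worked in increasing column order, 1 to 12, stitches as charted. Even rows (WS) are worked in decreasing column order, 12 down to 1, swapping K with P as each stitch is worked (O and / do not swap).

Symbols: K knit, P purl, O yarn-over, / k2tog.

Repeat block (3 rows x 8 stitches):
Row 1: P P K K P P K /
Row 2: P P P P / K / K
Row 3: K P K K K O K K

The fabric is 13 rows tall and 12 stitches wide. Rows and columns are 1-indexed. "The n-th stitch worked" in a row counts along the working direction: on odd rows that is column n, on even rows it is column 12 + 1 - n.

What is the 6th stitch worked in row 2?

Row 2 uses chart row ((2-1) mod 3)+1 = 2. Row 2 is even, so WS.
Chart row 2 tiled across columns 1-12: P P P P / K / K P P P P
WS row: flip the tiled sequence (start at column 12) and apply K<->P; O and / stay.
Row 2 as worked: K K K K P / P / K K K K
Stitch 6 in working order -> /

Result:
/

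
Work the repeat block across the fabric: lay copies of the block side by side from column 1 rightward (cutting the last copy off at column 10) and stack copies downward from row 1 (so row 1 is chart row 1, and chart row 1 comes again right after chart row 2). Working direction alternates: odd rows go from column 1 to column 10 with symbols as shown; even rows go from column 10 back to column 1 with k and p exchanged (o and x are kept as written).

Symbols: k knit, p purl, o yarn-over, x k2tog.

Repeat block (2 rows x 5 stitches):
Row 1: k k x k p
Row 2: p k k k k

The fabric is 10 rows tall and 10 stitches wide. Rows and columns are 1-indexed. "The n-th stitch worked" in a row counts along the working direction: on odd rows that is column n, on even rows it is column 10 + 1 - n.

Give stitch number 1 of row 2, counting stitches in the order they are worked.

Result:
p

Derivation:
Row 2 uses chart row ((2-1) mod 2)+1 = 2. Row 2 is even, so WS.
Chart row 2 tiled across columns 1-10: p k k k k p k k k k
Wrong side: read the tiled row from column 10 down to 1 and exchange k with p (leave o, x).
Row 2 as worked: p p p p k p p p p k
Stitch 1 in working order -> p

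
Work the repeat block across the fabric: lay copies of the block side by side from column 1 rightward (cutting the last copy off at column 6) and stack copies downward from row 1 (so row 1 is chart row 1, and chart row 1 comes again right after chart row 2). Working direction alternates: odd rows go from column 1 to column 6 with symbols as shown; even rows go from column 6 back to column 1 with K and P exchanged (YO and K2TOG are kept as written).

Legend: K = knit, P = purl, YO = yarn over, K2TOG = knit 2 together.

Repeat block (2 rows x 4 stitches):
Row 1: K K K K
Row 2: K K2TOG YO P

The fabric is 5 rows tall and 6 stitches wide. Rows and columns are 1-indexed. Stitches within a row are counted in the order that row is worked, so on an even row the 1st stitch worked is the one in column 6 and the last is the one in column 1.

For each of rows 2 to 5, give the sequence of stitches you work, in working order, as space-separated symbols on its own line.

Row 2: chart row 2, WS - tiled (columns 1-6): K K2TOG YO P K K2TOG; work from column 6 back to 1 with K<->P swapped.
Row 3: chart row 1, RS - tile across columns 1-6 and work as-is.
Row 4: chart row 2, WS - tiled (columns 1-6): K K2TOG YO P K K2TOG; work from column 6 back to 1 with K<->P swapped.
Row 5: chart row 1, RS - tile across columns 1-6 and work as-is.

Rows as worked:
K2TOG P K YO K2TOG P
K K K K K K
K2TOG P K YO K2TOG P
K K K K K K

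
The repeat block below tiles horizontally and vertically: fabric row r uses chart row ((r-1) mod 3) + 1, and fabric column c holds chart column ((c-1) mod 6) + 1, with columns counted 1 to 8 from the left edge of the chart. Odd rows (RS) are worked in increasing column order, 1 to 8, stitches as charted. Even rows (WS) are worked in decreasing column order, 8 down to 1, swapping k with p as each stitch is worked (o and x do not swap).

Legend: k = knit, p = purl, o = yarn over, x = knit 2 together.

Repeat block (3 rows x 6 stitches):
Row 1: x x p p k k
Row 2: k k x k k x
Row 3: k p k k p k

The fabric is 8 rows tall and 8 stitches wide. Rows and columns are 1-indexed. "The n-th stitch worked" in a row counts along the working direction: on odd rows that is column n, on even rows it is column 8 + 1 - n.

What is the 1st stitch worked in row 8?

Row 8 uses chart row ((8-1) mod 3)+1 = 2. Row 8 is even, so WS.
Chart row 2 tiled across columns 1-8: k k x k k x k k
WS: work from column 8 back to column 1 (reverse the tiled row), swapping k<->p (o and x unchanged).
Row 8 as worked: p p x p p x p p
The 1st stitch worked is p.

== STITCH ==
p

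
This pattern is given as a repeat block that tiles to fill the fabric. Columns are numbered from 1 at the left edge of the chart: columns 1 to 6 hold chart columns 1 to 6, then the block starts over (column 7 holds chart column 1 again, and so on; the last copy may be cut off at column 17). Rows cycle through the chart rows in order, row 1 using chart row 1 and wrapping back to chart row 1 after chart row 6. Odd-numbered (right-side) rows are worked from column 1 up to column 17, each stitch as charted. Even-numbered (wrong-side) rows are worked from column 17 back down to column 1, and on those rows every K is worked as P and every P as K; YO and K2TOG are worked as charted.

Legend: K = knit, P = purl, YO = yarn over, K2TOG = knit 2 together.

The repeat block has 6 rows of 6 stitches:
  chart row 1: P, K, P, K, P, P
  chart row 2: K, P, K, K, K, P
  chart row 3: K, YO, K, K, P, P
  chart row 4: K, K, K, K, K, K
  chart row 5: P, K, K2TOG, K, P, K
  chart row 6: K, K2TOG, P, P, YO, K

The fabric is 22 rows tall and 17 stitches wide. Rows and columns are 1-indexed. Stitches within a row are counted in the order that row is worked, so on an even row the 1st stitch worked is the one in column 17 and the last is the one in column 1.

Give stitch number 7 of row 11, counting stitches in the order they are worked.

For row 11: chart row = ((11-1) mod 6) + 1 = 5; this is a RS (odd) row.
Chart row 5 tiled across columns 1-17: P K K2TOG K P K P K K2TOG K P K P K K2TOG K P
Right side: take the tiled row as-is (worked left to right from column 1).
The 7th stitch worked is P.

Stitch:
P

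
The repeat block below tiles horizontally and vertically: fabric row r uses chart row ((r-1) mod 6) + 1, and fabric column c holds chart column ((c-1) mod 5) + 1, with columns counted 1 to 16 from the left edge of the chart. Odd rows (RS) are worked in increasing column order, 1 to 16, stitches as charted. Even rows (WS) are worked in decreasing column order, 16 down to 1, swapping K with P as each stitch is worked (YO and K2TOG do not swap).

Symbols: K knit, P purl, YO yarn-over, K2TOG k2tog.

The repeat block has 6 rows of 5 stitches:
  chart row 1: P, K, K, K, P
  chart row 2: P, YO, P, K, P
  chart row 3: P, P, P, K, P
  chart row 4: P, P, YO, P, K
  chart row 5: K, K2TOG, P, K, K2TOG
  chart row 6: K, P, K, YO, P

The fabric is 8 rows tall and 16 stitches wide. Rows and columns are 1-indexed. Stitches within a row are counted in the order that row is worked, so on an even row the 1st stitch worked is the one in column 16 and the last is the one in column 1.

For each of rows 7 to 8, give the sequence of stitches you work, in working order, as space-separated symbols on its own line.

Rows as worked:
P K K K P P K K K P P K K K P P
K K P K YO K K P K YO K K P K YO K

Derivation:
Row 7: chart row 1, RS - tile across columns 1-16 and work as-is.
Row 8: chart row 2, WS - tiled (columns 1-16): P YO P K P P YO P K P P YO P K P P; work from column 16 back to 1 with K<->P swapped.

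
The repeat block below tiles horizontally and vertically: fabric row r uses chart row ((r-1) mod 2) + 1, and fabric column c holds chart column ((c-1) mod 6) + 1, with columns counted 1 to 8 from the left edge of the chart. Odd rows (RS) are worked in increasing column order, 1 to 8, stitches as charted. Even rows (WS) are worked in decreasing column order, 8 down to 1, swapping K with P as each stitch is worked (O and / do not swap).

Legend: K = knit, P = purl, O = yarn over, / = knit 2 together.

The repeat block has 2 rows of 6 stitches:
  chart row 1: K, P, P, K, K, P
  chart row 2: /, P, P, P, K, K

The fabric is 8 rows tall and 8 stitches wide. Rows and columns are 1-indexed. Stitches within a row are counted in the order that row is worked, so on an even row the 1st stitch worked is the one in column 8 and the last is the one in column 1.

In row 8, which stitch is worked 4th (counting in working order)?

Stitch:
P

Derivation:
Row 8: (8-1) mod 2 = 1, so use chart row 2. Even row -> WS.
Chart row 2 tiled across columns 1-8: / P P P K K / P
Wrong side: read the tiled row from column 8 down to 1 and exchange K with P (leave O, /).
Row 8 as worked: K / P P K K K /
Stitch 4 in working order -> P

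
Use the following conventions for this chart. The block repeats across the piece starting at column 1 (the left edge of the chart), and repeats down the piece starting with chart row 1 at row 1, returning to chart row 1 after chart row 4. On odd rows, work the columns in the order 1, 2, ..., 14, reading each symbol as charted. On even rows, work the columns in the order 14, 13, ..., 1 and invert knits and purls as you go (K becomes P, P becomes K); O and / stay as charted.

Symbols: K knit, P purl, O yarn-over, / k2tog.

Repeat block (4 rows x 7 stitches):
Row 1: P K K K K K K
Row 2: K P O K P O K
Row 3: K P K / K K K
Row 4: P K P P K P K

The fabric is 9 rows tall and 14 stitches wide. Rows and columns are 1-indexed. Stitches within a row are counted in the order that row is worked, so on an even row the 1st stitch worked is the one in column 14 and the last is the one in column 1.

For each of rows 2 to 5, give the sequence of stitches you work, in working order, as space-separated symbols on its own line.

Row 2: chart row 2, WS - tiled (columns 1-14): K P O K P O K K P O K P O K; work from column 14 back to 1 with K<->P swapped.
Row 3: chart row 3, RS - tile across columns 1-14 and work as-is.
Row 4: chart row 4, WS - tiled (columns 1-14): P K P P K P K P K P P K P K; work from column 14 back to 1 with K<->P swapped.
Row 5: chart row 1, RS - tile across columns 1-14 and work as-is.

== ROWS AS WORKED ==
P O K P O K P P O K P O K P
K P K / K K K K P K / K K K
P K P K K P K P K P K K P K
P K K K K K K P K K K K K K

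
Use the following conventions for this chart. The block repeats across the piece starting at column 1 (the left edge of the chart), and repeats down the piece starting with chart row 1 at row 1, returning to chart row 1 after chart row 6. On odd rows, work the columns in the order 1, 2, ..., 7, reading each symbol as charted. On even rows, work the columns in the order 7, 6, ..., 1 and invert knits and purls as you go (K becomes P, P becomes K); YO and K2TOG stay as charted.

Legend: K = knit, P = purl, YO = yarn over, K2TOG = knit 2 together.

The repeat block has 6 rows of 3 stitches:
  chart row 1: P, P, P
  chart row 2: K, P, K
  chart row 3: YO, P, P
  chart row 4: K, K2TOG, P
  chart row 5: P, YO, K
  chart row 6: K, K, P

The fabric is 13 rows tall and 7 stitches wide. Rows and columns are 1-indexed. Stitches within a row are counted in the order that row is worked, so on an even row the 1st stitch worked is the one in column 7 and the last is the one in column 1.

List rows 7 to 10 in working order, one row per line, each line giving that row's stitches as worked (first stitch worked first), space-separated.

Row 7: chart row 1, RS - tile across columns 1-7 and work as-is.
Row 8: chart row 2, WS - tiled (columns 1-7): K P K K P K K; work from column 7 back to 1 with K<->P swapped.
Row 9: chart row 3, RS - tile across columns 1-7 and work as-is.
Row 10: chart row 4, WS - tiled (columns 1-7): K K2TOG P K K2TOG P K; work from column 7 back to 1 with K<->P swapped.

== ROWS AS WORKED ==
P P P P P P P
P P K P P K P
YO P P YO P P YO
P K K2TOG P K K2TOG P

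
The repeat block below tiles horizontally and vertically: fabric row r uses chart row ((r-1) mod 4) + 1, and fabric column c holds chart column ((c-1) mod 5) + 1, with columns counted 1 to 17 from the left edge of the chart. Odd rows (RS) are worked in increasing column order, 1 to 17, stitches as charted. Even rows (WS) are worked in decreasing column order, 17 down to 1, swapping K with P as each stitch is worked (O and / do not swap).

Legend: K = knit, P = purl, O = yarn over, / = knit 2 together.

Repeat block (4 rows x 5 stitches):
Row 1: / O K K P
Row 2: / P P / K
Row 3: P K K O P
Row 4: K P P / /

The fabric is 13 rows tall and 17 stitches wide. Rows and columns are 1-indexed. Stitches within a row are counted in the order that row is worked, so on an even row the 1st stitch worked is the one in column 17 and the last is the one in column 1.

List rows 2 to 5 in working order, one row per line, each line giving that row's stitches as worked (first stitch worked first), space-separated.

Row 2: chart row 2, WS - tiled (columns 1-17): / P P / K / P P / K / P P / K / P; work from column 17 back to 1 with K<->P swapped.
Row 3: chart row 3, RS - tile across columns 1-17 and work as-is.
Row 4: chart row 4, WS - tiled (columns 1-17): K P P / / K P P / / K P P / / K P; work from column 17 back to 1 with K<->P swapped.
Row 5: chart row 1, RS - tile across columns 1-17 and work as-is.

Result:
K / P / K K / P / K K / P / K K /
P K K O P P K K O P P K K O P P K
K P / / K K P / / K K P / / K K P
/ O K K P / O K K P / O K K P / O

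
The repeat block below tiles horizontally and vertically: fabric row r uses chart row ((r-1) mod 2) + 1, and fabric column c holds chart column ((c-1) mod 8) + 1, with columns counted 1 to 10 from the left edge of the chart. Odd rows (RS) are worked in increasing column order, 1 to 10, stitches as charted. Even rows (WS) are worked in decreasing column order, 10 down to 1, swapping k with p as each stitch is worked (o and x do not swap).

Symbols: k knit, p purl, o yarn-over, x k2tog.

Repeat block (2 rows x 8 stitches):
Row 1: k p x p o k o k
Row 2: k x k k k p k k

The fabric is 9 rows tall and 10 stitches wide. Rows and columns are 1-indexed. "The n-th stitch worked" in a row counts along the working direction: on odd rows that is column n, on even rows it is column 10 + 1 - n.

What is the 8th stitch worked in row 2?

Stitch:
p

Derivation:
Row 2: (2-1) mod 2 = 1, so use chart row 2. Even row -> WS.
Chart row 2 tiled across columns 1-10: k x k k k p k k k x
WS: work from column 10 back to column 1 (reverse the tiled row), swapping k<->p (o and x unchanged).
Row 2 as worked: x p p p k p p p x p
Stitch 8 in working order -> p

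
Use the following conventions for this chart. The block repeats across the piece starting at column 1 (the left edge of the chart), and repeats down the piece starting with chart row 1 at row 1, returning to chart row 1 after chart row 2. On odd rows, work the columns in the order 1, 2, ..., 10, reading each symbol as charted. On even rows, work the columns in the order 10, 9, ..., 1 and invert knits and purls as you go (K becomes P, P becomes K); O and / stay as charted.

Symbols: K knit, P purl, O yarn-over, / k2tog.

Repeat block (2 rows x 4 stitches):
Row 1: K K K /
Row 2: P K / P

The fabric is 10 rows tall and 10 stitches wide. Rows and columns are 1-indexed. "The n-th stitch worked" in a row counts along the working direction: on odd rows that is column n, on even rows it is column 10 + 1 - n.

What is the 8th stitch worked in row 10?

For row 10: chart row = ((10-1) mod 2) + 1 = 2; this is a WS (even) row.
Chart row 2 tiled across columns 1-10: P K / P P K / P P K
WS row: flip the tiled sequence (start at column 10) and apply K<->P; O and / stay.
Row 10 as worked: P K K / P K K / P K
Counting 8 along the worked row gives /.

== STITCH ==
/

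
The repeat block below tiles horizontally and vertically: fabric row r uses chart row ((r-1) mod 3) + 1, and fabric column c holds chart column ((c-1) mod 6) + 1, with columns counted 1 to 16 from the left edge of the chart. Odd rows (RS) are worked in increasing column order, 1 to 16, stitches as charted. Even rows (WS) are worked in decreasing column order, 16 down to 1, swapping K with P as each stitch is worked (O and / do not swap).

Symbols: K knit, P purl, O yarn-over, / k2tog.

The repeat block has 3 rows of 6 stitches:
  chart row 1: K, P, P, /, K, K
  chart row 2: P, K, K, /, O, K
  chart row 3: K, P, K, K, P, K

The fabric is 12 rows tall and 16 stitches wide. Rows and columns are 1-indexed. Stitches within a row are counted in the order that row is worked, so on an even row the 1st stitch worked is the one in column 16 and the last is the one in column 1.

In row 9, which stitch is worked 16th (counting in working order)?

For row 9: chart row = ((9-1) mod 3) + 1 = 3; this is a RS (odd) row.
Chart row 3 tiled across columns 1-16: K P K K P K K P K K P K K P K K
RS row: no reversal, no swap; stitch n worked = column n.
Stitch 16 in working order -> K

Stitch:
K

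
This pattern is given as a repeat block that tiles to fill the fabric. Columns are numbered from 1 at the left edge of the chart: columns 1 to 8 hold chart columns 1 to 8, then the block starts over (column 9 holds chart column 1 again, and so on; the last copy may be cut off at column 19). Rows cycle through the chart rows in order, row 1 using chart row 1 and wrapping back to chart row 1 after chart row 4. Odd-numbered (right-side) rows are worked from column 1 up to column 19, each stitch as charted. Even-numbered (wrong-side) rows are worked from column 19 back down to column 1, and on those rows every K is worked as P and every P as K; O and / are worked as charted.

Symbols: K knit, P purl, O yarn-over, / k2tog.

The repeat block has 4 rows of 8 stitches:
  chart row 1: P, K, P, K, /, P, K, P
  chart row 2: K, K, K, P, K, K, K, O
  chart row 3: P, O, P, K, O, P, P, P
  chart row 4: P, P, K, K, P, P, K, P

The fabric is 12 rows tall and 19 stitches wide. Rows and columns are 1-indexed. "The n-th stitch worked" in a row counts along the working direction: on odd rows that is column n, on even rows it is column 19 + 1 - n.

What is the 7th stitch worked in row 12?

Row 12: (12-1) mod 4 = 3, so use chart row 4. Even row -> WS.
Chart row 4 tiled across columns 1-19: P P K K P P K P P P K K P P K P P P K
WS row: flip the tiled sequence (start at column 19) and apply K<->P; O and / stay.
Row 12 as worked: P K K K P K K P P K K K P K K P P K K
Counting 7 along the worked row gives K.

== STITCH ==
K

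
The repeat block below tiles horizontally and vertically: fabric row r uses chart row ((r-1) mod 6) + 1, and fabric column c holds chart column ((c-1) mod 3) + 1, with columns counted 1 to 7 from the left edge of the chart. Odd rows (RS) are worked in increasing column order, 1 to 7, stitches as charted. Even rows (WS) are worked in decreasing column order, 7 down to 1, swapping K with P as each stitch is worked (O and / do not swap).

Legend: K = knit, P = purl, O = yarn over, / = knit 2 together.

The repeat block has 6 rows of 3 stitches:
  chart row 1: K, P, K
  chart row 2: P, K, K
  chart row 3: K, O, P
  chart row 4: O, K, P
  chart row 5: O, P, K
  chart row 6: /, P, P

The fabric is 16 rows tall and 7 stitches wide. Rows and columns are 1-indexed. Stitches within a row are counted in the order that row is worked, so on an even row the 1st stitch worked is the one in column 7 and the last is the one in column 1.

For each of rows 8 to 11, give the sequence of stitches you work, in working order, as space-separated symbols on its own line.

== ROWS AS WORKED ==
K P P K P P K
K O P K O P K
O K P O K P O
O P K O P K O

Derivation:
Row 8: chart row 2, WS - tiled (columns 1-7): P K K P K K P; work from column 7 back to 1 with K<->P swapped.
Row 9: chart row 3, RS - tile across columns 1-7 and work as-is.
Row 10: chart row 4, WS - tiled (columns 1-7): O K P O K P O; work from column 7 back to 1 with K<->P swapped.
Row 11: chart row 5, RS - tile across columns 1-7 and work as-is.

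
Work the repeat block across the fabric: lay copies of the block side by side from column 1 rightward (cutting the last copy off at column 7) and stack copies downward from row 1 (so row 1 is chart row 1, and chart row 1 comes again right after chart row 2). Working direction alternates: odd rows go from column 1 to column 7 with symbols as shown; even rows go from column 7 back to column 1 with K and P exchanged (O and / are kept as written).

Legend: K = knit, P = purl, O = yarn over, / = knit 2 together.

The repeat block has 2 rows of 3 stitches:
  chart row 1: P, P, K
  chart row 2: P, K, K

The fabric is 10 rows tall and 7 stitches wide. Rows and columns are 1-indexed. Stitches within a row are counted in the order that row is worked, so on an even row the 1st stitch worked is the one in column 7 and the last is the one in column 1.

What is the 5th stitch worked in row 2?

Stitch:
P

Derivation:
For row 2: chart row = ((2-1) mod 2) + 1 = 2; this is a WS (even) row.
Chart row 2 tiled across columns 1-7: P K K P K K P
WS row: flip the tiled sequence (start at column 7) and apply K<->P; O and / stay.
Row 2 as worked: K P P K P P K
Stitch 5 in working order -> P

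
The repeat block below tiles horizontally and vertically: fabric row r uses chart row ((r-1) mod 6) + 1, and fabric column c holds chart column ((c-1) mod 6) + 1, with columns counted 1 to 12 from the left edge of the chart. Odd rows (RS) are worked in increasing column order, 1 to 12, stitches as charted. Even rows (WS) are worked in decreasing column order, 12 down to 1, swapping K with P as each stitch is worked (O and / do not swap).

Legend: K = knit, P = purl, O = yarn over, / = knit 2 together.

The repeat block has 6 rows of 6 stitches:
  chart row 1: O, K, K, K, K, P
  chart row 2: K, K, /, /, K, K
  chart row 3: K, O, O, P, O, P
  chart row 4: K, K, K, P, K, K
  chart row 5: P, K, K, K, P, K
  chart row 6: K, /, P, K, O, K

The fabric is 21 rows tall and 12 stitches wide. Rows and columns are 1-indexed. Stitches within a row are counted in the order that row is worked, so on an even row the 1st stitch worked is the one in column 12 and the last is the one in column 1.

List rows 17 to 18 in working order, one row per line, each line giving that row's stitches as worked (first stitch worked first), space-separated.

Row 17: chart row 5, RS - tile across columns 1-12 and work as-is.
Row 18: chart row 6, WS - tiled (columns 1-12): K / P K O K K / P K O K; work from column 12 back to 1 with K<->P swapped.

Rows as worked:
P K K K P K P K K K P K
P O P K / P P O P K / P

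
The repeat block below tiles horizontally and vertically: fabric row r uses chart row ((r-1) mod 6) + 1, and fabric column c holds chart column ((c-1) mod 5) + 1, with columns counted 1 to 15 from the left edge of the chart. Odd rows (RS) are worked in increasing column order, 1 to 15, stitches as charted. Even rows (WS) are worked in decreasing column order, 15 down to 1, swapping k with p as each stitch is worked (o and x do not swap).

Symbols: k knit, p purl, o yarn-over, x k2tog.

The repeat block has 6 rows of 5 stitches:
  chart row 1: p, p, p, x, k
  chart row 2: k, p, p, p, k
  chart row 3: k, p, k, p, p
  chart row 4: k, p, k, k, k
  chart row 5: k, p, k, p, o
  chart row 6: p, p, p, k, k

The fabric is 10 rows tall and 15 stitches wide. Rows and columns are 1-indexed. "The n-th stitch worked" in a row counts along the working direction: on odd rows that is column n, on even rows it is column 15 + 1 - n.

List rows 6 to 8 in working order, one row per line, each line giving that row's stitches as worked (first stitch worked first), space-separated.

Result:
p p k k k p p k k k p p k k k
p p p x k p p p x k p p p x k
p k k k p p k k k p p k k k p

Derivation:
Row 6: chart row 6, WS - tiled (columns 1-15): p p p k k p p p k k p p p k k; work from column 15 back to 1 with k<->p swapped.
Row 7: chart row 1, RS - tile across columns 1-15 and work as-is.
Row 8: chart row 2, WS - tiled (columns 1-15): k p p p k k p p p k k p p p k; work from column 15 back to 1 with k<->p swapped.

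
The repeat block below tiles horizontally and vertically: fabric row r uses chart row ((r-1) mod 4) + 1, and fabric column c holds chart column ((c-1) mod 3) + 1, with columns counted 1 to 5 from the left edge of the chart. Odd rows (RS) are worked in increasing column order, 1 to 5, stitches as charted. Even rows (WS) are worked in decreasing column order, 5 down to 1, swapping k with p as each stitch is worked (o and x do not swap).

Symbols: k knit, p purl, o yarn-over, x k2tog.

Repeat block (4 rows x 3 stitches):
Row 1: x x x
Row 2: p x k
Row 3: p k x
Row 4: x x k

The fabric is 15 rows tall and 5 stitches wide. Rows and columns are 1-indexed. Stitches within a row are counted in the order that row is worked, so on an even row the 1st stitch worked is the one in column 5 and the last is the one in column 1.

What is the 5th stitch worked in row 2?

For row 2: chart row = ((2-1) mod 4) + 1 = 2; this is a WS (even) row.
Chart row 2 tiled across columns 1-5: p x k p x
WS row: flip the tiled sequence (start at column 5) and apply k<->p; o and x stay.
Row 2 as worked: x k p x k
Counting 5 along the worked row gives k.

Result:
k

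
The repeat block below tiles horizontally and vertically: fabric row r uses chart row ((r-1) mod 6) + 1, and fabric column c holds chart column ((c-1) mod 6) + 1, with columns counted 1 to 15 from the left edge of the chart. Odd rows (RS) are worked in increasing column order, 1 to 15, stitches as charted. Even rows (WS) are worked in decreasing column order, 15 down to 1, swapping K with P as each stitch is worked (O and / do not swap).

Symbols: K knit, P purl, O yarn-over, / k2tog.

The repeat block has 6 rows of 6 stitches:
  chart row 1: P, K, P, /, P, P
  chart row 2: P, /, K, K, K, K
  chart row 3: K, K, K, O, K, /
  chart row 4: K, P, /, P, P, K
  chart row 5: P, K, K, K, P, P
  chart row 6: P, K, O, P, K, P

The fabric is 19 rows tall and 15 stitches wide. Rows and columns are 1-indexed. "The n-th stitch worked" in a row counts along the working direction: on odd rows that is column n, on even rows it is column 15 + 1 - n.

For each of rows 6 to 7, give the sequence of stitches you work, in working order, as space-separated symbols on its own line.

Rows as worked:
O P K K P K O P K K P K O P K
P K P / P P P K P / P P P K P

Derivation:
Row 6: chart row 6, WS - tiled (columns 1-15): P K O P K P P K O P K P P K O; work from column 15 back to 1 with K<->P swapped.
Row 7: chart row 1, RS - tile across columns 1-15 and work as-is.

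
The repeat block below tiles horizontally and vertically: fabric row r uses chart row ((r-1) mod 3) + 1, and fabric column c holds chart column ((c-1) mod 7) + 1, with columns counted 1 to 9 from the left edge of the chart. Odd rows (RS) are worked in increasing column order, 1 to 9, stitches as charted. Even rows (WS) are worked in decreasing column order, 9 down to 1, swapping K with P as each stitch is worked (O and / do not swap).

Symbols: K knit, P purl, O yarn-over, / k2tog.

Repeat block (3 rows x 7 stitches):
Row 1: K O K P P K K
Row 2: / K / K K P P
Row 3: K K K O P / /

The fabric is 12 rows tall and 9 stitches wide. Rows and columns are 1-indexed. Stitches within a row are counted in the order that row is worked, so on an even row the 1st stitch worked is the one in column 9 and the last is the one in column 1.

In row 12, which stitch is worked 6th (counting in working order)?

Row 12 uses chart row ((12-1) mod 3)+1 = 3. Row 12 is even, so WS.
Chart row 3 tiled across columns 1-9: K K K O P / / K K
Wrong side: read the tiled row from column 9 down to 1 and exchange K with P (leave O, /).
Row 12 as worked: P P / / K O P P P
Counting 6 along the worked row gives O.

Result:
O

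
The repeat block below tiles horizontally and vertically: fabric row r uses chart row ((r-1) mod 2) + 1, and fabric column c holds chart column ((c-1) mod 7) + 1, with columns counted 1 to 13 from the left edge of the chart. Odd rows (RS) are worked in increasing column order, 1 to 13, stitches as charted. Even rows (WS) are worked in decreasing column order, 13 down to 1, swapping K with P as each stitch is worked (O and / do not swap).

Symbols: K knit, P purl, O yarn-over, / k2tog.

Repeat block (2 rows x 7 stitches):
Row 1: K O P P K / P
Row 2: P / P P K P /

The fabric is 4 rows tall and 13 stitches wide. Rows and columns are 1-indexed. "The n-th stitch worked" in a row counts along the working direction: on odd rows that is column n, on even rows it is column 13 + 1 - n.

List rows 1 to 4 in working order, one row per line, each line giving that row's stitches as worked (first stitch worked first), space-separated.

== ROWS AS WORKED ==
K O P P K / P K O P P K /
K P K K / K / K P K K / K
K O P P K / P K O P P K /
K P K K / K / K P K K / K

Derivation:
Row 1: chart row 1, RS - tile across columns 1-13 and work as-is.
Row 2: chart row 2, WS - tiled (columns 1-13): P / P P K P / P / P P K P; work from column 13 back to 1 with K<->P swapped.
Row 3: chart row 1, RS - tile across columns 1-13 and work as-is.
Row 4: chart row 2, WS - tiled (columns 1-13): P / P P K P / P / P P K P; work from column 13 back to 1 with K<->P swapped.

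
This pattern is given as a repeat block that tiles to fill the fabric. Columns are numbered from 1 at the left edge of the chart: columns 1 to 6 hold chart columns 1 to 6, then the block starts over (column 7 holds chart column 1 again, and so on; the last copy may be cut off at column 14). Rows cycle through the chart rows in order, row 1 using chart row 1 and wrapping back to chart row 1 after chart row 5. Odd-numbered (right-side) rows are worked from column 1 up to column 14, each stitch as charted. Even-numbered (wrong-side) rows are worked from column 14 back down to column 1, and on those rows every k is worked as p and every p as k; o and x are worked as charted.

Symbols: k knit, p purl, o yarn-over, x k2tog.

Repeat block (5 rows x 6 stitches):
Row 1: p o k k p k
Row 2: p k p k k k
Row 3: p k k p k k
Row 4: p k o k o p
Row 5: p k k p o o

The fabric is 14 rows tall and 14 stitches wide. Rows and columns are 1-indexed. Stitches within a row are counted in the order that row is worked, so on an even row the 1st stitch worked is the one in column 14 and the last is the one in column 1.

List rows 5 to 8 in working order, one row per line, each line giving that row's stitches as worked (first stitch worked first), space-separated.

Row 5: chart row 5, RS - tile across columns 1-14 and work as-is.
Row 6: chart row 1, WS - tiled (columns 1-14): p o k k p k p o k k p k p o; work from column 14 back to 1 with k<->p swapped.
Row 7: chart row 2, RS - tile across columns 1-14 and work as-is.
Row 8: chart row 3, WS - tiled (columns 1-14): p k k p k k p k k p k k p k; work from column 14 back to 1 with k<->p swapped.

Rows as worked:
p k k p o o p k k p o o p k
o k p k p p o k p k p p o k
p k p k k k p k p k k k p k
p k p p k p p k p p k p p k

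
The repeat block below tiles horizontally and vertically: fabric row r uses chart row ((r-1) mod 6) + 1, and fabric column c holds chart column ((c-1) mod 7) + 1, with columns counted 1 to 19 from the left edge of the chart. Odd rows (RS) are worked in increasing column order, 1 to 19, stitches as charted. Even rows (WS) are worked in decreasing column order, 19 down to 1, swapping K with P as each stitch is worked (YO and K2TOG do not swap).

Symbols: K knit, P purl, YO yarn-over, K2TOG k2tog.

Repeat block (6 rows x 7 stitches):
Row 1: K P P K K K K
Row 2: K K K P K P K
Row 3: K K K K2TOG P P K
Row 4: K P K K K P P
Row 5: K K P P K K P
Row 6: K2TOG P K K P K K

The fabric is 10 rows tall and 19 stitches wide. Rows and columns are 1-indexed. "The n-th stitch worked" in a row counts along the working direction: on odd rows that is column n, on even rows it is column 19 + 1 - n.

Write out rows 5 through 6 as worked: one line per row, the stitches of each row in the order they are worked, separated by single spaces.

Rows as worked:
K K P P K K P K K P P K K P K K P P K
K P P K K2TOG P P K P P K K2TOG P P K P P K K2TOG

Derivation:
Row 5: chart row 5, RS - tile across columns 1-19 and work as-is.
Row 6: chart row 6, WS - tiled (columns 1-19): K2TOG P K K P K K K2TOG P K K P K K K2TOG P K K P; work from column 19 back to 1 with K<->P swapped.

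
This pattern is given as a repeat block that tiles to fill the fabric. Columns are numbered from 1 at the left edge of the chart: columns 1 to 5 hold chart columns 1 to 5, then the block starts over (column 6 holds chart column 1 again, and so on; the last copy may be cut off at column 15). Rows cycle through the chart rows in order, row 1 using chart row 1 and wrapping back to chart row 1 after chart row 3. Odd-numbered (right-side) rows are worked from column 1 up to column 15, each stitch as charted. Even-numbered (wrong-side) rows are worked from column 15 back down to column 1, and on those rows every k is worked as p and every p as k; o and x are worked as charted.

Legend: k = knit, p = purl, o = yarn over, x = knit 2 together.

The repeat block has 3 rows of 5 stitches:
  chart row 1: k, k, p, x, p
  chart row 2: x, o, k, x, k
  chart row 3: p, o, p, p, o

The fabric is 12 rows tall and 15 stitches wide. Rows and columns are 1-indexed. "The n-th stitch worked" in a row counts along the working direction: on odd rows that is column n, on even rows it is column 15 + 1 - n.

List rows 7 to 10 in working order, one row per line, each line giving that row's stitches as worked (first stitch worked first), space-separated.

Rows as worked:
k k p x p k k p x p k k p x p
p x p o x p x p o x p x p o x
p o p p o p o p p o p o p p o
k x k p p k x k p p k x k p p

Derivation:
Row 7: chart row 1, RS - tile across columns 1-15 and work as-is.
Row 8: chart row 2, WS - tiled (columns 1-15): x o k x k x o k x k x o k x k; work from column 15 back to 1 with k<->p swapped.
Row 9: chart row 3, RS - tile across columns 1-15 and work as-is.
Row 10: chart row 1, WS - tiled (columns 1-15): k k p x p k k p x p k k p x p; work from column 15 back to 1 with k<->p swapped.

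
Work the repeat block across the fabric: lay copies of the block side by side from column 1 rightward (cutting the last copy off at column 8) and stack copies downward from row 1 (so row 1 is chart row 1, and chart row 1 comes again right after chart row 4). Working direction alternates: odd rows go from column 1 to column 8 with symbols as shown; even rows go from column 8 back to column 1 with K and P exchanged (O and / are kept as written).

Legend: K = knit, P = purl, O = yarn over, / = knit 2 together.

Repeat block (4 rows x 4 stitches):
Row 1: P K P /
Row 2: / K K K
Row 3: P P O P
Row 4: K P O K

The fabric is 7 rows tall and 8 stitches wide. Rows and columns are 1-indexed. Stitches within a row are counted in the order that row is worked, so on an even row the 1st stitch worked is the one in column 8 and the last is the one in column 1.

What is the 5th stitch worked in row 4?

Result:
P

Derivation:
Row 4: (4-1) mod 4 = 3, so use chart row 4. Even row -> WS.
Chart row 4 tiled across columns 1-8: K P O K K P O K
Wrong side: read the tiled row from column 8 down to 1 and exchange K with P (leave O, /).
Row 4 as worked: P O K P P O K P
The 5th stitch worked is P.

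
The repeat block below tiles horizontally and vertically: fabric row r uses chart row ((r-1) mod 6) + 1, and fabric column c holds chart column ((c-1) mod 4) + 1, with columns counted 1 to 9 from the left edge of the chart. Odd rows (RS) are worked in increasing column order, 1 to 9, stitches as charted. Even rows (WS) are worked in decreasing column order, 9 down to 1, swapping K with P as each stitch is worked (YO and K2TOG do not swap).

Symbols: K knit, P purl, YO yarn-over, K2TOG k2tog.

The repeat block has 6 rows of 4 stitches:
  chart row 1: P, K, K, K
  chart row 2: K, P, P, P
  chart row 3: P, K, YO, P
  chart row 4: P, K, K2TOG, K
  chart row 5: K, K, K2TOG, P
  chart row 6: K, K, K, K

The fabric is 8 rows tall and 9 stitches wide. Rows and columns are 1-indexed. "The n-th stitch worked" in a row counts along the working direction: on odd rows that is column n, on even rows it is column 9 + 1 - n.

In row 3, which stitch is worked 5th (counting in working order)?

Stitch:
P

Derivation:
For row 3: chart row = ((3-1) mod 6) + 1 = 3; this is a RS (odd) row.
Chart row 3 tiled across columns 1-9: P K YO P P K YO P P
RS: work column 1 to column 9, symbols as charted — the tiled row is the row as worked.
Counting 5 along the worked row gives P.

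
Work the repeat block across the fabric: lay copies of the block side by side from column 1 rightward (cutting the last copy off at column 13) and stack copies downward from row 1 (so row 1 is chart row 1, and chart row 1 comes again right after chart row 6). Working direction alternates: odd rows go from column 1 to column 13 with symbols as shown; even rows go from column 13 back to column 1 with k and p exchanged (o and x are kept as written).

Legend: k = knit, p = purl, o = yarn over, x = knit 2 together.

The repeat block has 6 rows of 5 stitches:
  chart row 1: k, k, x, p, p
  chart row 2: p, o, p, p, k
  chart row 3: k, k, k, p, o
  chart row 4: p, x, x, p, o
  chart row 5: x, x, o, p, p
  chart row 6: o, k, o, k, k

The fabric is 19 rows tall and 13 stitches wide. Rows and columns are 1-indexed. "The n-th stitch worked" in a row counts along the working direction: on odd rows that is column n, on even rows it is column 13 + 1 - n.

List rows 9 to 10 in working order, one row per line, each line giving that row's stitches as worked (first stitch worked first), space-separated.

Row 9: chart row 3, RS - tile across columns 1-13 and work as-is.
Row 10: chart row 4, WS - tiled (columns 1-13): p x x p o p x x p o p x x; work from column 13 back to 1 with k<->p swapped.

== ROWS AS WORKED ==
k k k p o k k k p o k k k
x x k o k x x k o k x x k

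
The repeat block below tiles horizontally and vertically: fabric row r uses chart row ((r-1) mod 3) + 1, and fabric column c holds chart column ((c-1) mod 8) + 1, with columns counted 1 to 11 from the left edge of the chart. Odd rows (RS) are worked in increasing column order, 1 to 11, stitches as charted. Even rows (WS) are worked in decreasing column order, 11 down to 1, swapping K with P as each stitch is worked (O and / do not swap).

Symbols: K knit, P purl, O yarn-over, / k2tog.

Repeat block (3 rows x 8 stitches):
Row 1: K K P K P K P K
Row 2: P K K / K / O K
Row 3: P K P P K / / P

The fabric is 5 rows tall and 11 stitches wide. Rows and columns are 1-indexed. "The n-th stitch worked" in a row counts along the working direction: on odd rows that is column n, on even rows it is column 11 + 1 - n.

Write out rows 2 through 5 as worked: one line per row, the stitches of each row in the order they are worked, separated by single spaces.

Result:
P P K P O / P / P P K
P K P P K / / P P K P
K P P P K P K P K P P
P K K / K / O K P K K

Derivation:
Row 2: chart row 2, WS - tiled (columns 1-11): P K K / K / O K P K K; work from column 11 back to 1 with K<->P swapped.
Row 3: chart row 3, RS - tile across columns 1-11 and work as-is.
Row 4: chart row 1, WS - tiled (columns 1-11): K K P K P K P K K K P; work from column 11 back to 1 with K<->P swapped.
Row 5: chart row 2, RS - tile across columns 1-11 and work as-is.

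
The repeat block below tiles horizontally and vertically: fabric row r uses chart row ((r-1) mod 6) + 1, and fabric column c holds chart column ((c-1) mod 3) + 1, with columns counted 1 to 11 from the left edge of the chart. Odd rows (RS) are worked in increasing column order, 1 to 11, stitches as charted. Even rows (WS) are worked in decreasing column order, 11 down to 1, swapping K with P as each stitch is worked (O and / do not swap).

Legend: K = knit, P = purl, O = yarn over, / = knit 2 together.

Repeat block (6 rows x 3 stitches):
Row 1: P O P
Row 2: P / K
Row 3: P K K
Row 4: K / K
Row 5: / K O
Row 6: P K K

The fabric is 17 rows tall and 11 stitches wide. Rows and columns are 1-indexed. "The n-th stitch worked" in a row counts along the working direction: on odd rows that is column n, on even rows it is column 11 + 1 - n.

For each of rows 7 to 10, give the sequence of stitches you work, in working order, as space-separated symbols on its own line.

Row 7: chart row 1, RS - tile across columns 1-11 and work as-is.
Row 8: chart row 2, WS - tiled (columns 1-11): P / K P / K P / K P /; work from column 11 back to 1 with K<->P swapped.
Row 9: chart row 3, RS - tile across columns 1-11 and work as-is.
Row 10: chart row 4, WS - tiled (columns 1-11): K / K K / K K / K K /; work from column 11 back to 1 with K<->P swapped.

Rows as worked:
P O P P O P P O P P O
/ K P / K P / K P / K
P K K P K K P K K P K
/ P P / P P / P P / P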